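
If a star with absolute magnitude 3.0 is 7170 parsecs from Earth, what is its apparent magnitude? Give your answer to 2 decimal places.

m ≈ 17.28

m = M + 5 log₁₀ d − 5 = 3.0 + 5·3.8555 − 5 = 17.278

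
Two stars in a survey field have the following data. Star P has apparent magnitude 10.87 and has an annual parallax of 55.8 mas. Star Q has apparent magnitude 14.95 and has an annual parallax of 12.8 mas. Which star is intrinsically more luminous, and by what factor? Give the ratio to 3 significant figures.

Star P is more luminous, by a factor of 2.26.

Star P: p = 55.8 mas = 0.0558″ → d = 1/p = 17.92 pc
Star P: M = m − 5 log₁₀ d + 5 = 10.87 − 5·1.2534 + 5 = 9.603
Star Q: p = 12.8 mas = 0.0128″ → d = 1/p = 78.12 pc
Star Q: M = m − 5 log₁₀ d + 5 = 14.95 − 5·1.8928 + 5 = 10.486
ΔM = M_P − M_Q = 9.603 − (10.486) = -0.883; smaller M is more luminous → Star P.
L ratio = 10^(0.4 |ΔM|) = 10^0.353 = 2.255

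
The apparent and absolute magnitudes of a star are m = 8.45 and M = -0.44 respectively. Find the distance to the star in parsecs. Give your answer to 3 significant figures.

μ = m − M = 8.890
m − M = 5 log₁₀ d − 5
log₁₀ d = (m − M)/5 + 1 = 2.7780
d = 10^2.7780 = 599.8 pc

d ≈ 600 pc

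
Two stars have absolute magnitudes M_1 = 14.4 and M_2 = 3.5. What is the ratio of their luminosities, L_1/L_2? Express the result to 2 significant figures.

ΔM = M_1 − M_2 = 10.9
L_1/L_2 = 10^(−0.4 ΔM) = 10^-4.360 = 4.365×10^-5

L_1/L_2 ≈ 4.4×10^-5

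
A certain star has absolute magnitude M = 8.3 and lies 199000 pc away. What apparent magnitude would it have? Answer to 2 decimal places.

m = M + 5 log₁₀ d − 5 = 8.3 + 5·5.2989 − 5 = 29.794

m ≈ 29.79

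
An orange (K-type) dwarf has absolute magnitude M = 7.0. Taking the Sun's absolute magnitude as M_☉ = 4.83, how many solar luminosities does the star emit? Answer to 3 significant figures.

M − M_☉ = 7.0 − 4.83 = 2.170
L/L_☉ = 10^(−0.4 (M − M_☉)) = 10^-0.868 = 0.1355

L/L_☉ ≈ 0.136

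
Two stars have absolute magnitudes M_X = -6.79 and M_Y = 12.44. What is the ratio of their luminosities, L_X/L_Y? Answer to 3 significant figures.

L_X/L_Y ≈ 4.92×10^7

ΔM = M_X − M_Y = -19.23
L_X/L_Y = 10^(−0.4 ΔM) = 10^7.692 = 4.920×10^7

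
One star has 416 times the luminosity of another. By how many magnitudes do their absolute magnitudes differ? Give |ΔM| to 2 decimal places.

|ΔM| ≈ 6.55

Pogson: ΔM = −2.5 log₁₀(ratio) = −2.5 log₁₀(416) = −2.5 × 2.6191 = -6.548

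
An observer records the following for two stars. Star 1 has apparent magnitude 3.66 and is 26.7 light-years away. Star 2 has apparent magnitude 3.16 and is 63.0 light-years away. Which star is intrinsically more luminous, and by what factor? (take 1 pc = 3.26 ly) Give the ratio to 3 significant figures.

Star 2 is more luminous, by a factor of 8.82.

Star 1: d = 26.7 ly / 3.26 = 8.190 pc
Star 1: M = m − 5 log₁₀ d + 5 = 3.66 − 5·0.9133 + 5 = 4.094
Star 2: d = 63.0 ly / 3.26 = 19.33 pc
Star 2: M = m − 5 log₁₀ d + 5 = 3.16 − 5·1.2861 + 5 = 1.729
ΔM = M_1 − M_2 = 4.094 − (1.729) = 2.364; smaller M is more luminous → Star 2.
L ratio = 10^(0.4 |ΔM|) = 10^0.946 = 8.824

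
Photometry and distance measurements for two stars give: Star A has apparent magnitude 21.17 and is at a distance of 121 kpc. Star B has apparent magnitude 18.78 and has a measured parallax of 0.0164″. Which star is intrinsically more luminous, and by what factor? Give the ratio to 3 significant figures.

Star A: d = 121 kpc = 121000 pc
Star A: M = m − 5 log₁₀ d + 5 = 21.17 − 5·5.0828 + 5 = 0.756
Star B: d = 1/p = 1/0.0164″ = 60.98 pc
Star B: M = m − 5 log₁₀ d + 5 = 18.78 − 5·1.7852 + 5 = 14.854
ΔM = M_A − M_B = 0.756 − (14.854) = -14.098; smaller M is more luminous → Star A.
L ratio = 10^(0.4 |ΔM|) = 10^5.639 = 435800

Star A is more luminous, by a factor of 436000.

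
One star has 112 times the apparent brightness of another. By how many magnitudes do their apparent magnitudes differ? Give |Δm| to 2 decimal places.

|Δm| ≈ 5.12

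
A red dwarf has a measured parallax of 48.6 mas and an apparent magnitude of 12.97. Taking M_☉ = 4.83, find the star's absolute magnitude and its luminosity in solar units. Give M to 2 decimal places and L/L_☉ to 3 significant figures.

M ≈ 11.40; L/L_☉ ≈ 2.35×10^-3

d = 1/p = 1000/48.6 mas = 20.58 pc
M = m − 5 log₁₀ d + 5 = 12.97 − 5·1.3134 + 5 = 11.403
M − M_☉ = 11.403 − 4.83 = 6.573
L/L_☉ = 10^(−0.4 × 6.573) = 2.348×10^-3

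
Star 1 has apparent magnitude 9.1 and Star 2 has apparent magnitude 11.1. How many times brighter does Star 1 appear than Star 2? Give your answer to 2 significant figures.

6.3

Magnitude difference = -2.0
Flux ratio = 10^(−0.4 Δm) = 10^(−0.4 × -2.0) = 10^0.800 = 6.310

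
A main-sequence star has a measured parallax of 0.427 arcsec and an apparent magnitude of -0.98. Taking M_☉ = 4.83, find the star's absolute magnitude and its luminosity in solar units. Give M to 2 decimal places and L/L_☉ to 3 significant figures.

d = 1/p = 1/0.427″ = 2.342 pc
M = m − 5 log₁₀ d + 5 = -0.98 − 5·0.3696 + 5 = 2.172
M − M_☉ = 2.172 − 4.83 = -2.658
L/L_☉ = 10^(−0.4 × -2.658) = 11.56

M ≈ 2.17; L/L_☉ ≈ 11.6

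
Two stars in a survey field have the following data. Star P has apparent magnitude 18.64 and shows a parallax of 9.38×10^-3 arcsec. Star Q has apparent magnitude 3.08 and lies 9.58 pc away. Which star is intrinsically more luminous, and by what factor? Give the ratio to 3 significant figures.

Star Q is more luminous, by a factor of 13500.

Star P: d = 1/p = 1/9.38×10^-3″ = 106.6 pc
Star P: M = m − 5 log₁₀ d + 5 = 18.64 − 5·2.0278 + 5 = 13.501
Star Q: M = m − 5 log₁₀ d + 5 = 3.08 − 5·0.9814 + 5 = 3.173
ΔM = M_P − M_Q = 13.501 − (3.173) = 10.328; smaller M is more luminous → Star Q.
L ratio = 10^(0.4 |ΔM|) = 10^4.131 = 13520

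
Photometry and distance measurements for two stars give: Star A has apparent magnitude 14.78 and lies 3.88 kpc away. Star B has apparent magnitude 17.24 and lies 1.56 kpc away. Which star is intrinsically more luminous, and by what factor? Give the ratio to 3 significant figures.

Star A is more luminous, by a factor of 59.6.

Star A: d = 3.88 kpc = 3880 pc
Star A: M = m − 5 log₁₀ d + 5 = 14.78 − 5·3.5888 + 5 = 1.836
Star B: d = 1.56 kpc = 1560 pc
Star B: M = m − 5 log₁₀ d + 5 = 17.24 − 5·3.1931 + 5 = 6.274
ΔM = M_A − M_B = 1.836 − (6.274) = -4.439; smaller M is more luminous → Star A.
L ratio = 10^(0.4 |ΔM|) = 10^1.775 = 59.62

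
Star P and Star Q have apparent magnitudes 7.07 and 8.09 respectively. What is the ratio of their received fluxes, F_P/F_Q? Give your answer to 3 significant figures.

Δm = 7.07 − (8.09) = -1.02
Flux ratio = 10^(−0.4 Δm) = 10^(−0.4 × -1.02) = 10^0.408 = 2.559

F_P/F_Q ≈ 2.56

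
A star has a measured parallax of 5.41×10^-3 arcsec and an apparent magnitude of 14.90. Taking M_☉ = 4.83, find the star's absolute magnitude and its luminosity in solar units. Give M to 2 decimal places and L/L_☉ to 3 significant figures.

M ≈ 8.57; L/L_☉ ≈ 0.0320

d = 1/p = 1/5.41×10^-3″ = 184.8 pc
M = m − 5 log₁₀ d + 5 = 14.90 − 5·2.2668 + 5 = 8.566
M − M_☉ = 8.566 − 4.83 = 3.736
L/L_☉ = 10^(−0.4 × 3.736) = 0.03203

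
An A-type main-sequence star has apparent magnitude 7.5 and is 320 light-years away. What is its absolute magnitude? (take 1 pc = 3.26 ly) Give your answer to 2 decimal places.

M ≈ 2.54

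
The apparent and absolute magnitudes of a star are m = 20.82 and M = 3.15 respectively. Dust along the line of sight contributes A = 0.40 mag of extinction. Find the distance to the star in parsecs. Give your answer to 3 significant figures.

d ≈ 28400 pc

m − M = 5 log₁₀(d/10 pc) + A  ⇒  20.82 − (3.15) − 0.40 = 5 log₁₀(d/10)
17.270 = 5 log₁₀(d/10)
log₁₀ d = (m − M − A)/5 + 1 = 4.4540
d = 10^4.4540 = 28440 pc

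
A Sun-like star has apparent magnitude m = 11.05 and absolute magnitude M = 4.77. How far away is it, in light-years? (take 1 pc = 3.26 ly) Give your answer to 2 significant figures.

d ≈ 590 ly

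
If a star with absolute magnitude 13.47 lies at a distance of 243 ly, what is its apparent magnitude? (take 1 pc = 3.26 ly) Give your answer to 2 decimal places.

m ≈ 17.83

d = 243 ly / 3.26 = 74.54 pc
m = M + 5 log₁₀ d − 5 = 13.47 + 5·1.8724 − 5 = 17.832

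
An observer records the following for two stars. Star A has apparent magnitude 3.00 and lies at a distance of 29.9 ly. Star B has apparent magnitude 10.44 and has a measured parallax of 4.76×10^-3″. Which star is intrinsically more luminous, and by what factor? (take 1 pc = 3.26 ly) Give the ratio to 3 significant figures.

Star A is more luminous, by a factor of 1.80.

Star A: d = 29.9 ly / 3.26 = 9.172 pc
Star A: M = m − 5 log₁₀ d + 5 = 3.00 − 5·0.9625 + 5 = 3.188
Star B: d = 1/p = 1/4.76×10^-3″ = 210.1 pc
Star B: M = m − 5 log₁₀ d + 5 = 10.44 − 5·2.3224 + 5 = 3.828
ΔM = M_A − M_B = 3.188 − (3.828) = -0.640; smaller M is more luminous → Star A.
L ratio = 10^(0.4 |ΔM|) = 10^0.256 = 1.804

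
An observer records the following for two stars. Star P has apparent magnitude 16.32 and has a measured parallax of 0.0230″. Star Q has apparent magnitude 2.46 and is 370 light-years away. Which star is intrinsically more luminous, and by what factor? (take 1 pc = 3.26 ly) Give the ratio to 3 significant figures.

Star Q is more luminous, by a factor of 2.38×10^6.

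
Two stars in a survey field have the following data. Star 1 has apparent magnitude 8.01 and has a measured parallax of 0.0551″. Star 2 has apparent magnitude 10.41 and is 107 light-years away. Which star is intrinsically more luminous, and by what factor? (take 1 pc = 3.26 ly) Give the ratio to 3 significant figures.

Star 1 is more luminous, by a factor of 2.79.

Star 1: d = 1/p = 1/0.0551″ = 18.15 pc
Star 1: M = m − 5 log₁₀ d + 5 = 8.01 − 5·1.2588 + 5 = 6.716
Star 2: d = 107 ly / 3.26 = 32.82 pc
Star 2: M = m − 5 log₁₀ d + 5 = 10.41 − 5·1.5162 + 5 = 7.829
ΔM = M_1 − M_2 = 6.716 − (7.829) = -1.113; smaller M is more luminous → Star 1.
L ratio = 10^(0.4 |ΔM|) = 10^0.445 = 2.788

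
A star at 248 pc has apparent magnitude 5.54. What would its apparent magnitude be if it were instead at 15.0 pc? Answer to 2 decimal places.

m ≈ -0.55

Flux ∝ 1/d², so Δm = 5 log₁₀(d₂/d₁) = 5 log₁₀(15.0/248) = -6.092
m₂ = m₁ + Δm = 5.54 + (-6.092) = -0.552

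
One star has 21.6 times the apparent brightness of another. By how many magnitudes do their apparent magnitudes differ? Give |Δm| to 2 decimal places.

Pogson: Δm = −2.5 log₁₀(ratio) = −2.5 log₁₀(21.6) = −2.5 × 1.3345 = -3.336

|Δm| ≈ 3.34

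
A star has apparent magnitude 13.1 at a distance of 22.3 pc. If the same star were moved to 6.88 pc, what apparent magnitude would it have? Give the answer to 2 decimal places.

Flux ∝ 1/d², so Δm = 5 log₁₀(d₂/d₁) = 5 log₁₀(6.88/22.3) = -2.554
m₂ = m₁ + Δm = 13.1 + (-2.554) = 10.546

m ≈ 10.55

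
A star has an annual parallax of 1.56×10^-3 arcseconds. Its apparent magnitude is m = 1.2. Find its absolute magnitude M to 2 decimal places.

d = 1/p = 1/1.56×10^-3″ = 641.0 pc
5 log₁₀(d/10 pc) = 5 log₁₀(641.0) − 5 = 9.034
M = m − 5 log₁₀(d/10) = 1.2 − 9.034 = -7.834

M ≈ -7.83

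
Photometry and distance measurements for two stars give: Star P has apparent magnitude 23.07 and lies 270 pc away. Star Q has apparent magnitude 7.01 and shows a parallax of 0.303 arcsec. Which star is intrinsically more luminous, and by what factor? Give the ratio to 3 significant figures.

Star Q is more luminous, by a factor of 397.

Star P: M = m − 5 log₁₀ d + 5 = 23.07 − 5·2.4314 + 5 = 15.913
Star Q: d = 1/p = 1/0.303″ = 3.300 pc
Star Q: M = m − 5 log₁₀ d + 5 = 7.01 − 5·0.5186 + 5 = 9.417
ΔM = M_P − M_Q = 15.913 − (9.417) = 6.496; smaller M is more luminous → Star Q.
L ratio = 10^(0.4 |ΔM|) = 10^2.598 = 396.6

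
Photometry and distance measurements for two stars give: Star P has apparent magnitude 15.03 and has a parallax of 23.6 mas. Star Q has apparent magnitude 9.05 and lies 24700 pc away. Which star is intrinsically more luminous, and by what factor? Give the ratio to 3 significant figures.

Star P: p = 23.6 mas = 0.0236″ → d = 1/p = 42.37 pc
Star P: M = m − 5 log₁₀ d + 5 = 15.03 − 5·1.6271 + 5 = 11.895
Star Q: M = m − 5 log₁₀ d + 5 = 9.05 − 5·4.3927 + 5 = -7.913
ΔM = M_P − M_Q = 11.895 − (-7.913) = 19.808; smaller M is more luminous → Star Q.
L ratio = 10^(0.4 |ΔM|) = 10^7.923 = 8.379×10^7

Star Q is more luminous, by a factor of 8.38×10^7.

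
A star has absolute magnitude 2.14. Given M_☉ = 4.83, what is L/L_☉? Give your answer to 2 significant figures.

L/L_☉ ≈ 12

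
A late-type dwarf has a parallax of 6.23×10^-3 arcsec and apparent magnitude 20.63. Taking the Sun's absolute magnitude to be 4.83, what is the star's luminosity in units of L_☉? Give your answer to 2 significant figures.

L/L_☉ ≈ 1.2×10^-4

d = 1/p = 1/6.23×10^-3″ = 160.5 pc
M = m − 5 log₁₀ d + 5 = 20.63 − 5·2.2055 + 5 = 14.602
M − M_☉ = 14.602 − 4.83 = 9.772
L/L_☉ = 10^(−0.4 × 9.772) = 1.233×10^-4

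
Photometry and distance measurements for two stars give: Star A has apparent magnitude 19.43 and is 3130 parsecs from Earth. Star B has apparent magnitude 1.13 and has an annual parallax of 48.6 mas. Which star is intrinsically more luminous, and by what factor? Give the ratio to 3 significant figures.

Star B is more luminous, by a factor of 903.

Star A: M = m − 5 log₁₀ d + 5 = 19.43 − 5·3.4955 + 5 = 6.952
Star B: p = 48.6 mas = 0.0486″ → d = 1/p = 20.58 pc
Star B: M = m − 5 log₁₀ d + 5 = 1.13 − 5·1.3134 + 5 = -0.437
ΔM = M_A − M_B = 6.952 − (-0.437) = 7.389; smaller M is more luminous → Star B.
L ratio = 10^(0.4 |ΔM|) = 10^2.956 = 902.9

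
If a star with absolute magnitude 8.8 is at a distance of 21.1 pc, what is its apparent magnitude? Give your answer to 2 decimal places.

m ≈ 10.42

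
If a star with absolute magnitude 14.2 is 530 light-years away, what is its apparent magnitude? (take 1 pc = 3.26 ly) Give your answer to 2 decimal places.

m ≈ 20.26

d = 530 ly / 3.26 = 162.6 pc
m = M + 5 log₁₀ d − 5 = 14.2 + 5·2.2111 − 5 = 20.255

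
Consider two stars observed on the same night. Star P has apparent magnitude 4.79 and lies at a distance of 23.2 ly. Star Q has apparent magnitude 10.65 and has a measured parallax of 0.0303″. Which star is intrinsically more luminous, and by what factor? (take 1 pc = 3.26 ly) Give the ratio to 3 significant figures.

Star P is more luminous, by a factor of 10.3.

Star P: d = 23.2 ly / 3.26 = 7.117 pc
Star P: M = m − 5 log₁₀ d + 5 = 4.79 − 5·0.8523 + 5 = 5.529
Star Q: d = 1/p = 1/0.0303″ = 33.00 pc
Star Q: M = m − 5 log₁₀ d + 5 = 10.65 − 5·1.5186 + 5 = 8.057
ΔM = M_P − M_Q = 5.529 − (8.057) = -2.529; smaller M is more luminous → Star P.
L ratio = 10^(0.4 |ΔM|) = 10^1.011 = 10.27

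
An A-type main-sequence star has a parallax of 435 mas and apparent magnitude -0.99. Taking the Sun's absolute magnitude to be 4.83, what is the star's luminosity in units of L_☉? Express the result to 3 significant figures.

d = 1/p = 1000/435 mas = 2.299 pc
M = m − 5 log₁₀ d + 5 = -0.99 − 5·0.3615 + 5 = 2.202
M − M_☉ = 2.202 − 4.83 = -2.628
L/L_☉ = 10^(−0.4 × -2.628) = 11.25

L/L_☉ ≈ 11.2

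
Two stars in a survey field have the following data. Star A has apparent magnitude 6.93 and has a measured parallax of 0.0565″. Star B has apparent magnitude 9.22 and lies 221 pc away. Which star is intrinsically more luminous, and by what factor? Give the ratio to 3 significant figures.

Star B is more luminous, by a factor of 18.9.

Star A: d = 1/p = 1/0.0565″ = 17.70 pc
Star A: M = m − 5 log₁₀ d + 5 = 6.93 − 5·1.2480 + 5 = 5.690
Star B: M = m − 5 log₁₀ d + 5 = 9.22 − 5·2.3444 + 5 = 2.498
ΔM = M_A − M_B = 5.690 − (2.498) = 3.192; smaller M is more luminous → Star B.
L ratio = 10^(0.4 |ΔM|) = 10^1.277 = 18.92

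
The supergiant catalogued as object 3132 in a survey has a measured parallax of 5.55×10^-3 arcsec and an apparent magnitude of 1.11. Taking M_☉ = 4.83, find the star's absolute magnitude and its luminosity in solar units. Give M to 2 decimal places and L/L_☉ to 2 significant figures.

M ≈ -5.17; L/L_☉ ≈ 10000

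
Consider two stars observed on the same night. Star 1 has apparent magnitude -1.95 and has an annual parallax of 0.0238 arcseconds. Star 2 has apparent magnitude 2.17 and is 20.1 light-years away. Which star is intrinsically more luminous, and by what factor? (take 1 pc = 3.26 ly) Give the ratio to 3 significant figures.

Star 1: d = 1/p = 1/0.0238″ = 42.02 pc
Star 1: M = m − 5 log₁₀ d + 5 = -1.95 − 5·1.6234 + 5 = -5.067
Star 2: d = 20.1 ly / 3.26 = 6.166 pc
Star 2: M = m − 5 log₁₀ d + 5 = 2.17 − 5·0.7900 + 5 = 3.220
ΔM = M_1 − M_2 = -5.067 − (3.220) = -8.287; smaller M is more luminous → Star 1.
L ratio = 10^(0.4 |ΔM|) = 10^3.315 = 2065

Star 1 is more luminous, by a factor of 2060.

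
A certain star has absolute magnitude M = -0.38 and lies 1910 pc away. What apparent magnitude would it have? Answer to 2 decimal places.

m ≈ 11.03

m = M + 5 log₁₀ d − 5 = -0.38 + 5·3.2810 − 5 = 11.025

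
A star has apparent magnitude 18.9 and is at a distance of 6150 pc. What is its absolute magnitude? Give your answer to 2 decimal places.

5 log₁₀(d/10 pc) = 5 log₁₀(6150) − 5 = 13.944
M = m − 5 log₁₀(d/10) = 18.9 − 13.944 = 4.956

M ≈ 4.96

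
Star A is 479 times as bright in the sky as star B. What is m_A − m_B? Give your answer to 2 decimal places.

m_A − m_B ≈ -6.70

Pogson: Δm = −2.5 log₁₀(ratio) = −2.5 log₁₀(479) = −2.5 × 2.6803 = -6.701
Star A is brighter, so it has the smaller magnitude: the difference is negative.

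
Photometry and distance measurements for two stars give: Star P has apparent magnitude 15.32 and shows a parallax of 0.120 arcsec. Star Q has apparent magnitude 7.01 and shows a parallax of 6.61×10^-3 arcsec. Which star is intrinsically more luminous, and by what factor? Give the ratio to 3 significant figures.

Star Q is more luminous, by a factor of 695000.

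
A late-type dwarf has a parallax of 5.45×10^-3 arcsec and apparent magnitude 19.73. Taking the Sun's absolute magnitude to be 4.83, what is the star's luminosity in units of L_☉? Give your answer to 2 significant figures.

d = 1/p = 1/5.45×10^-3″ = 183.5 pc
M = m − 5 log₁₀ d + 5 = 19.73 − 5·2.2636 + 5 = 13.412
M − M_☉ = 13.412 − 4.83 = 8.582
L/L_☉ = 10^(−0.4 × 8.582) = 3.692×10^-4

L/L_☉ ≈ 3.7×10^-4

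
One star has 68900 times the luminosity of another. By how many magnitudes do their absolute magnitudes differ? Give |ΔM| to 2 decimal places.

|ΔM| ≈ 12.10

Pogson: ΔM = −2.5 log₁₀(ratio) = −2.5 log₁₀(68900) = −2.5 × 4.8382 = -12.096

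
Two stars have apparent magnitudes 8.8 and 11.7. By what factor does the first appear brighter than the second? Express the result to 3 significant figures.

14.5

Magnitude difference = -2.9
Flux ratio = 10^(−0.4 Δm) = 10^(−0.4 × -2.9) = 10^1.160 = 14.45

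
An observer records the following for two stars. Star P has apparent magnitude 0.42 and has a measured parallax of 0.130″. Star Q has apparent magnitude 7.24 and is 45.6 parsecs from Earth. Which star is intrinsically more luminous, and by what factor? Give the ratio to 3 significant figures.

Star P is more luminous, by a factor of 15.2.

Star P: d = 1/p = 1/0.130″ = 7.692 pc
Star P: M = m − 5 log₁₀ d + 5 = 0.42 − 5·0.8861 + 5 = 0.990
Star Q: M = m − 5 log₁₀ d + 5 = 7.24 − 5·1.6590 + 5 = 3.945
ΔM = M_P − M_Q = 0.990 − (3.945) = -2.955; smaller M is more luminous → Star P.
L ratio = 10^(0.4 |ΔM|) = 10^1.182 = 15.21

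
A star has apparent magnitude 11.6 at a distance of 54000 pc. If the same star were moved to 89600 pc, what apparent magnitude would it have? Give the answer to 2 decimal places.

Flux ∝ 1/d², so Δm = 5 log₁₀(d₂/d₁) = 5 log₁₀(89600/54000) = 1.100
m₂ = m₁ + Δm = 11.6 + (1.100) = 12.700

m ≈ 12.70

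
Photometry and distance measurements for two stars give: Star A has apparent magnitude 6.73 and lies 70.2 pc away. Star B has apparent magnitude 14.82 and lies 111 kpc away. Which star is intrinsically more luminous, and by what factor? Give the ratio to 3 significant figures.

Star B is more luminous, by a factor of 1450.

Star A: M = m − 5 log₁₀ d + 5 = 6.73 − 5·1.8463 + 5 = 2.498
Star B: d = 111 kpc = 111000 pc
Star B: M = m − 5 log₁₀ d + 5 = 14.82 − 5·5.0453 + 5 = -5.407
ΔM = M_A − M_B = 2.498 − (-5.407) = 7.905; smaller M is more luminous → Star B.
L ratio = 10^(0.4 |ΔM|) = 10^3.162 = 1452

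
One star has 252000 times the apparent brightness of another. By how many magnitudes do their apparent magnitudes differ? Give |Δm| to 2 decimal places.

|Δm| ≈ 13.50

Pogson: Δm = −2.5 log₁₀(ratio) = −2.5 log₁₀(252000) = −2.5 × 5.4014 = -13.504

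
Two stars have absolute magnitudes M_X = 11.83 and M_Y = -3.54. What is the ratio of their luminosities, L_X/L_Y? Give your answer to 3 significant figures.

L_X/L_Y ≈ 7.11×10^-7

ΔM = M_X − M_Y = 15.37
L_X/L_Y = 10^(−0.4 ΔM) = 10^-6.148 = 7.112×10^-7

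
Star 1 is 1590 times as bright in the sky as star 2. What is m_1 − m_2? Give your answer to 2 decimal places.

Pogson: Δm = −2.5 log₁₀(ratio) = −2.5 log₁₀(1590) = −2.5 × 3.2014 = -8.003
Star 1 is brighter, so it has the smaller magnitude: the difference is negative.

m_1 − m_2 ≈ -8.00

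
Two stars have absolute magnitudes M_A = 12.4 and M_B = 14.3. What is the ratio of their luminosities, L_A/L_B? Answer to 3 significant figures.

L_A/L_B ≈ 5.75

ΔM = M_A − M_B = -1.9
L_A/L_B = 10^(−0.4 ΔM) = 10^0.760 = 5.754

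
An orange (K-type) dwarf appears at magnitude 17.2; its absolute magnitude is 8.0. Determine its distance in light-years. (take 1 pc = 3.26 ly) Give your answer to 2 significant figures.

d ≈ 2300 ly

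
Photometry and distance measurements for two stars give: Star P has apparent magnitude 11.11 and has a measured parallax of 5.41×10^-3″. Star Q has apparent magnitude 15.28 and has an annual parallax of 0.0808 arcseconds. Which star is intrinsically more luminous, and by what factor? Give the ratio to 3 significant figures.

Star P: d = 1/p = 1/5.41×10^-3″ = 184.8 pc
Star P: M = m − 5 log₁₀ d + 5 = 11.11 − 5·2.2668 + 5 = 4.776
Star Q: d = 1/p = 1/0.0808″ = 12.38 pc
Star Q: M = m − 5 log₁₀ d + 5 = 15.28 − 5·1.0926 + 5 = 14.817
ΔM = M_P − M_Q = 4.776 − (14.817) = -10.041; smaller M is more luminous → Star P.
L ratio = 10^(0.4 |ΔM|) = 10^4.016 = 10390

Star P is more luminous, by a factor of 10400.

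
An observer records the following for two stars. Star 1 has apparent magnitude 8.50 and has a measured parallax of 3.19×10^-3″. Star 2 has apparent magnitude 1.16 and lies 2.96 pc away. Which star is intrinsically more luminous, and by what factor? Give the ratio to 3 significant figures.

Star 1: d = 1/p = 1/3.19×10^-3″ = 313.5 pc
Star 1: M = m − 5 log₁₀ d + 5 = 8.50 − 5·2.4962 + 5 = 1.019
Star 2: M = m − 5 log₁₀ d + 5 = 1.16 − 5·0.4713 + 5 = 3.804
ΔM = M_1 − M_2 = 1.019 − (3.804) = -2.785; smaller M is more luminous → Star 1.
L ratio = 10^(0.4 |ΔM|) = 10^1.114 = 13.00

Star 1 is more luminous, by a factor of 13.0.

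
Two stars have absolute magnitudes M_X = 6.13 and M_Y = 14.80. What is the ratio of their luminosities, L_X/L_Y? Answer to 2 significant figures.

L_X/L_Y ≈ 2900

ΔM = M_X − M_Y = -8.67
L_X/L_Y = 10^(−0.4 ΔM) = 10^3.468 = 2938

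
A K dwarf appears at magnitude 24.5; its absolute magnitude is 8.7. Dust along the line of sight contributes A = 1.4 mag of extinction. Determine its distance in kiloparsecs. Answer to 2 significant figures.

d ≈ 7.6 kpc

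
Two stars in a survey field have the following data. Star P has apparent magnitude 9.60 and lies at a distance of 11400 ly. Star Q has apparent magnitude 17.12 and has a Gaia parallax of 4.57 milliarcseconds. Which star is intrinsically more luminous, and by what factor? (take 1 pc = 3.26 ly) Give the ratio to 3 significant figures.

Star P: d = 11400 ly / 3.26 = 3497 pc
Star P: M = m − 5 log₁₀ d + 5 = 9.60 − 5·3.5437 + 5 = -3.118
Star Q: p = 4.57 mas = 4.57×10^-3″ → d = 1/p = 218.8 pc
Star Q: M = m − 5 log₁₀ d + 5 = 17.12 − 5·2.3401 + 5 = 10.420
ΔM = M_P − M_Q = -3.118 − (10.420) = -13.538; smaller M is more luminous → Star P.
L ratio = 10^(0.4 |ΔM|) = 10^5.415 = 260100

Star P is more luminous, by a factor of 260000.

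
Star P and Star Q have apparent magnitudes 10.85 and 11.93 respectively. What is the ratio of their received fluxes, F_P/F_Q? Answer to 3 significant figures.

F_P/F_Q ≈ 2.70

Magnitude difference = -1.08
Flux ratio = 10^(−0.4 Δm) = 10^(−0.4 × -1.08) = 10^0.432 = 2.704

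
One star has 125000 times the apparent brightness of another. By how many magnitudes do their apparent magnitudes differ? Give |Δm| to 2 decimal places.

|Δm| ≈ 12.74

Pogson: Δm = −2.5 log₁₀(ratio) = −2.5 log₁₀(125000) = −2.5 × 5.0969 = -12.742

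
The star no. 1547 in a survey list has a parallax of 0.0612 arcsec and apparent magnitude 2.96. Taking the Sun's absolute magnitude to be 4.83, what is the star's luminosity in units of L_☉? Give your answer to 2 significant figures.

L/L_☉ ≈ 15

d = 1/p = 1/0.0612″ = 16.34 pc
M = m − 5 log₁₀ d + 5 = 2.96 − 5·1.2132 + 5 = 1.894
M − M_☉ = 1.894 − 4.83 = -2.936
L/L_☉ = 10^(−0.4 × -2.936) = 14.95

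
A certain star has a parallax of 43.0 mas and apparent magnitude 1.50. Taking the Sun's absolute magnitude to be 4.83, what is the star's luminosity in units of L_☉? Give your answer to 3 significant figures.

d = 1/p = 1000/43.0 mas = 23.26 pc
M = m − 5 log₁₀ d + 5 = 1.50 − 5·1.3665 + 5 = -0.333
M − M_☉ = -0.333 − 4.83 = -5.163
L/L_☉ = 10^(−0.4 × -5.163) = 116.2

L/L_☉ ≈ 116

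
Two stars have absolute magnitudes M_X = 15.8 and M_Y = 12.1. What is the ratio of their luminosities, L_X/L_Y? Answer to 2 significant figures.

L_X/L_Y ≈ 0.033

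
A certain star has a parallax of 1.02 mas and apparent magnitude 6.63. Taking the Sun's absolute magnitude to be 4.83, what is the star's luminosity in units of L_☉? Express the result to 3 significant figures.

L/L_☉ ≈ 1830

d = 1/p = 1000/1.02 mas = 980.4 pc
M = m − 5 log₁₀ d + 5 = 6.63 − 5·2.9914 + 5 = -3.327
M − M_☉ = -3.327 − 4.83 = -8.157
L/L_☉ = 10^(−0.4 × -8.157) = 1831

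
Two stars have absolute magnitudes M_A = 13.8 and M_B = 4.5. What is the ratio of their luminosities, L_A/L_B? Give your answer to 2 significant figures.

L_A/L_B ≈ 1.9×10^-4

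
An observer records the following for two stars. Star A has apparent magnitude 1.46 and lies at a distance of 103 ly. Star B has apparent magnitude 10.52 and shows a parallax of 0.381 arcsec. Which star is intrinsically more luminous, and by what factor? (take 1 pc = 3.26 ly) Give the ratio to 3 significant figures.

Star A is more luminous, by a factor of 610000.

Star A: d = 103 ly / 3.26 = 31.60 pc
Star A: M = m − 5 log₁₀ d + 5 = 1.46 − 5·1.4996 + 5 = -1.038
Star B: d = 1/p = 1/0.381″ = 2.625 pc
Star B: M = m − 5 log₁₀ d + 5 = 10.52 − 5·0.4191 + 5 = 13.425
ΔM = M_A − M_B = -1.038 − (13.425) = -14.463; smaller M is more luminous → Star A.
L ratio = 10^(0.4 |ΔM|) = 10^5.785 = 609700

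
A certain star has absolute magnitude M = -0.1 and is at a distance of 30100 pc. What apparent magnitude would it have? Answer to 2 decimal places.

m ≈ 17.29

m = M + 5 log₁₀ d − 5 = -0.1 + 5·4.4786 − 5 = 17.293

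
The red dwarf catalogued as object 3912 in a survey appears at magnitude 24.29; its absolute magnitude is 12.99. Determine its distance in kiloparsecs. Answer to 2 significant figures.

d ≈ 1.8 kpc

μ = m − M = 11.300
m − M = 5 log₁₀ d − 5
log₁₀ d = (m − M)/5 + 1 = 3.2600
d = 10^3.2600 = 1820 pc
= 1.820 kpc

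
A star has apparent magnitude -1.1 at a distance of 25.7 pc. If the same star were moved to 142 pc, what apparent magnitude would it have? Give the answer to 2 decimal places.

Flux ∝ 1/d², so Δm = 5 log₁₀(d₂/d₁) = 5 log₁₀(142/25.7) = 3.712
m₂ = m₁ + Δm = -1.1 + (3.712) = 2.612

m ≈ 2.61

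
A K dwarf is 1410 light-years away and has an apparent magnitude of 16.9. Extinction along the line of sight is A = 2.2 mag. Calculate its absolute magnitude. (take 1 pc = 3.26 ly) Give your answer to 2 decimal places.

d = 1410 ly / 3.26 = 432.5 pc
5 log₁₀(d/10 pc) = 5 log₁₀(432.5) − 5 = 8.180
M = m − 5 log₁₀(d/10) − A = 16.9 − 8.180 − 2.2 = 6.520

M ≈ 6.52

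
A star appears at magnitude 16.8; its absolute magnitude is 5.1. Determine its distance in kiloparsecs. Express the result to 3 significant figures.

Distance modulus: m − M = 16.8 − (5.1) = 11.700
m − M = 5 log₁₀ d − 5
log₁₀ d = (m − M)/5 + 1 = 3.3400
d = 10^3.3400 = 2188 pc
= 2.188 kpc

d ≈ 2.19 kpc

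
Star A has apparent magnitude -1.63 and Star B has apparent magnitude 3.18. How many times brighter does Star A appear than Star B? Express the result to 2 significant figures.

Magnitude difference = -4.81
Flux ratio = 10^(−0.4 Δm) = 10^(−0.4 × -4.81) = 10^1.924 = 83.95

84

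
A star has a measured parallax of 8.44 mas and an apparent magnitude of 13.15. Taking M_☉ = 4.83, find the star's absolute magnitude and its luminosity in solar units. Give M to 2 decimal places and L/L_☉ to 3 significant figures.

d = 1/p = 1000/8.44 mas = 118.5 pc
M = m − 5 log₁₀ d + 5 = 13.15 − 5·2.0737 + 5 = 7.782
M − M_☉ = 7.782 − 4.83 = 2.952
L/L_☉ = 10^(−0.4 × 2.952) = 0.06597

M ≈ 7.78; L/L_☉ ≈ 0.0660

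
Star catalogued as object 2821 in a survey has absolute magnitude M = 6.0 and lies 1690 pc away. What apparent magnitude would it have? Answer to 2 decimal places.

m ≈ 17.14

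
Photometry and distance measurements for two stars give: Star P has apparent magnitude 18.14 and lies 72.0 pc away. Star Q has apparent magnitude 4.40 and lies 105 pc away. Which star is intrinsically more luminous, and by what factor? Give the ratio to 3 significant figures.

Star Q is more luminous, by a factor of 666000.

Star P: M = m − 5 log₁₀ d + 5 = 18.14 − 5·1.8573 + 5 = 13.853
Star Q: M = m − 5 log₁₀ d + 5 = 4.40 − 5·2.0212 + 5 = -0.706
ΔM = M_P − M_Q = 13.853 − (-0.706) = 14.559; smaller M is more luminous → Star Q.
L ratio = 10^(0.4 |ΔM|) = 10^5.824 = 666400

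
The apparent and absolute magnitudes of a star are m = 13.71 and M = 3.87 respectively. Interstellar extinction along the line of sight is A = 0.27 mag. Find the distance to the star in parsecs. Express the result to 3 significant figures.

d ≈ 820 pc

m − M = 5 log₁₀(d/10 pc) + A  ⇒  13.71 − (3.87) − 0.27 = 5 log₁₀(d/10)
9.570 = 5 log₁₀(d/10)
log₁₀ d = (m − M − A)/5 + 1 = 2.9140
d = 10^2.9140 = 820.4 pc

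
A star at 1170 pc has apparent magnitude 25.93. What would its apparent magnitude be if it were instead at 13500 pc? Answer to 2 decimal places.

Flux ∝ 1/d², so Δm = 5 log₁₀(d₂/d₁) = 5 log₁₀(13500/1170) = 5.311
m₂ = m₁ + Δm = 25.93 + (5.311) = 31.241

m ≈ 31.24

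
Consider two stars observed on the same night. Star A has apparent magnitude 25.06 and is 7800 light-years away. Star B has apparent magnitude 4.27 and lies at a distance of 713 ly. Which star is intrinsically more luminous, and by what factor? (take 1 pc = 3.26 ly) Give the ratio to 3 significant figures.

Star B is more luminous, by a factor of 1.73×10^6.

Star A: d = 7800 ly / 3.26 = 2393 pc
Star A: M = m − 5 log₁₀ d + 5 = 25.06 − 5·3.3789 + 5 = 13.166
Star B: d = 713 ly / 3.26 = 218.7 pc
Star B: M = m − 5 log₁₀ d + 5 = 4.27 − 5·2.3399 + 5 = -2.429
ΔM = M_A − M_B = 13.166 − (-2.429) = 15.595; smaller M is more luminous → Star B.
L ratio = 10^(0.4 |ΔM|) = 10^6.238 = 1.730×10^6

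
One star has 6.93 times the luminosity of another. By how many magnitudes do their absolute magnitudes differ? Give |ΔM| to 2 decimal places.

Pogson: ΔM = −2.5 log₁₀(ratio) = −2.5 log₁₀(6.93) = −2.5 × 0.8407 = -2.102

|ΔM| ≈ 2.10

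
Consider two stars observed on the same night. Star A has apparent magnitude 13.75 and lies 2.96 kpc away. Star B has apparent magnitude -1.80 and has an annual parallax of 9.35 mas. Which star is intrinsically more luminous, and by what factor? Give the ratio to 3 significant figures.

Star B is more luminous, by a factor of 2170.

Star A: d = 2.96 kpc = 2960 pc
Star A: M = m − 5 log₁₀ d + 5 = 13.75 − 5·3.4713 + 5 = 1.394
Star B: p = 9.35 mas = 9.35×10^-3″ → d = 1/p = 107.0 pc
Star B: M = m − 5 log₁₀ d + 5 = -1.80 − 5·2.0292 + 5 = -6.946
ΔM = M_A − M_B = 1.394 − (-6.946) = 8.339; smaller M is more luminous → Star B.
L ratio = 10^(0.4 |ΔM|) = 10^3.336 = 2167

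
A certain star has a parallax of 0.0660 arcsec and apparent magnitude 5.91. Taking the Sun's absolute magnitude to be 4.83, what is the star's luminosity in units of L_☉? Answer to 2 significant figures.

L/L_☉ ≈ 0.85

d = 1/p = 1/0.0660″ = 15.15 pc
M = m − 5 log₁₀ d + 5 = 5.91 − 5·1.1805 + 5 = 5.008
M − M_☉ = 5.008 − 4.83 = 0.178
L/L_☉ = 10^(−0.4 × 0.178) = 0.8490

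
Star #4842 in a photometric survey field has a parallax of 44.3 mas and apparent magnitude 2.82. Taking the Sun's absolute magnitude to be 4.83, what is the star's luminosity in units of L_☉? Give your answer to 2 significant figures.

d = 1/p = 1000/44.3 mas = 22.57 pc
M = m − 5 log₁₀ d + 5 = 2.82 − 5·1.3536 + 5 = 1.052
M − M_☉ = 1.052 − 4.83 = -3.778
L/L_☉ = 10^(−0.4 × -3.778) = 32.45

L/L_☉ ≈ 32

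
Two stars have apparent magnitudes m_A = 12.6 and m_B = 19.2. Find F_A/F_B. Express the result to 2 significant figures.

F_A/F_B ≈ 440

Δm = 12.6 − (19.2) = -6.6
Flux ratio = 10^(−0.4 Δm) = 10^(−0.4 × -6.6) = 10^2.640 = 436.5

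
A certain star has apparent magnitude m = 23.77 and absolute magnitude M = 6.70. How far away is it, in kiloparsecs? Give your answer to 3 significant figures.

μ = m − M = 17.070
m − M = 5 log₁₀ d − 5
log₁₀ d = (m − M)/5 + 1 = 4.4140
d = 10^4.4140 = 25940 pc
= 25.94 kpc

d ≈ 25.9 kpc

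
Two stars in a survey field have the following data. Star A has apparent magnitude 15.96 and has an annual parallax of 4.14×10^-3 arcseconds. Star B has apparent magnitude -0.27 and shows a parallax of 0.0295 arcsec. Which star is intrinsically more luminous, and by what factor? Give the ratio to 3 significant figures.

Star A: d = 1/p = 1/4.14×10^-3″ = 241.5 pc
Star A: M = m − 5 log₁₀ d + 5 = 15.96 − 5·2.3830 + 5 = 9.045
Star B: d = 1/p = 1/0.0295″ = 33.90 pc
Star B: M = m − 5 log₁₀ d + 5 = -0.27 − 5·1.5302 + 5 = -2.921
ΔM = M_A − M_B = 9.045 − (-2.921) = 11.966; smaller M is more luminous → Star B.
L ratio = 10^(0.4 |ΔM|) = 10^4.786 = 61140

Star B is more luminous, by a factor of 61100.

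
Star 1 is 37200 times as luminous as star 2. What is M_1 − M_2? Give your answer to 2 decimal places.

M_1 − M_2 ≈ -11.43

Pogson: ΔM = −2.5 log₁₀(ratio) = −2.5 log₁₀(37200) = −2.5 × 4.5705 = -11.426
Star 1 is brighter, so it has the smaller magnitude: the difference is negative.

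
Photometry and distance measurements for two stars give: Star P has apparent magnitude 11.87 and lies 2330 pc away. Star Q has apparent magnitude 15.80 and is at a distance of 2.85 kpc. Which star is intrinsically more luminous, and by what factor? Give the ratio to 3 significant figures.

Star P is more luminous, by a factor of 24.9.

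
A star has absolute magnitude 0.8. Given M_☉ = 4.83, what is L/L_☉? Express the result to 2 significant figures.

L/L_☉ ≈ 41

M − M_☉ = 0.8 − 4.83 = -4.030
L/L_☉ = 10^(−0.4 (M − M_☉)) = 10^1.612 = 40.93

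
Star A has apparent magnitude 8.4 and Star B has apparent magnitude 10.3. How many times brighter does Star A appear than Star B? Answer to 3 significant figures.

Δm = 8.4 − (10.3) = -1.9
Flux ratio = 10^(−0.4 Δm) = 10^(−0.4 × -1.9) = 10^0.760 = 5.754

5.75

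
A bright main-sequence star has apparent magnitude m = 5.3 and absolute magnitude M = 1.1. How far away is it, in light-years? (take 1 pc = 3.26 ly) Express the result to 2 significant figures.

d ≈ 230 ly

Distance modulus: m − M = 5.3 − (1.1) = 4.200
m − M = 5 log₁₀ d − 5
log₁₀ d = (m − M)/5 + 1 = 1.8400
d = 10^1.8400 = 69.18 pc
= 225.5 ly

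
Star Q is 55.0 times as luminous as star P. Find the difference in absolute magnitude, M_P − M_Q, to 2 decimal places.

M_P − M_Q ≈ 4.35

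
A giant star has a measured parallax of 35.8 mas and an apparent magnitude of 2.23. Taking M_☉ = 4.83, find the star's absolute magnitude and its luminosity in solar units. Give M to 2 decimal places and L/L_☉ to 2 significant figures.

d = 1/p = 1000/35.8 mas = 27.93 pc
M = m − 5 log₁₀ d + 5 = 2.23 − 5·1.4461 + 5 = -0.001
M − M_☉ = -0.001 − 4.83 = -4.831
L/L_☉ = 10^(−0.4 × -4.831) = 85.55

M ≈ -0.00; L/L_☉ ≈ 86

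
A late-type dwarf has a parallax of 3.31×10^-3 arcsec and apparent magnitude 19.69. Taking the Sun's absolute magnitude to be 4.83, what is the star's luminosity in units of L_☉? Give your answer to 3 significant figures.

d = 1/p = 1/3.31×10^-3″ = 302.1 pc
M = m − 5 log₁₀ d + 5 = 19.69 − 5·2.4802 + 5 = 12.289
M − M_☉ = 12.289 − 4.83 = 7.459
L/L_☉ = 10^(−0.4 × 7.459) = 1.038×10^-3

L/L_☉ ≈ 1.04×10^-3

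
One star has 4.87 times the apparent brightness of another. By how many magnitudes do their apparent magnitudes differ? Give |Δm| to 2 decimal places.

|Δm| ≈ 1.72

Pogson: Δm = −2.5 log₁₀(ratio) = −2.5 log₁₀(4.87) = −2.5 × 0.6875 = -1.719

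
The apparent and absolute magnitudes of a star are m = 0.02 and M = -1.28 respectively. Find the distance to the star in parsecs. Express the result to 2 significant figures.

μ = m − M = 1.300
m − M = 5 log₁₀ d − 5
log₁₀ d = (m − M)/5 + 1 = 1.2600
d = 10^1.2600 = 18.20 pc

d ≈ 18 pc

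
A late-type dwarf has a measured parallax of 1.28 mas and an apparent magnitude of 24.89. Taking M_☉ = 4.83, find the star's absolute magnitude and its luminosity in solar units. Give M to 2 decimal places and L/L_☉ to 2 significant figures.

M ≈ 15.43; L/L_☉ ≈ 5.8×10^-5

d = 1/p = 1000/1.28 mas = 781.2 pc
M = m − 5 log₁₀ d + 5 = 24.89 − 5·2.8928 + 5 = 15.426
M − M_☉ = 15.426 − 4.83 = 10.596
L/L_☉ = 10^(−0.4 × 10.596) = 5.775×10^-5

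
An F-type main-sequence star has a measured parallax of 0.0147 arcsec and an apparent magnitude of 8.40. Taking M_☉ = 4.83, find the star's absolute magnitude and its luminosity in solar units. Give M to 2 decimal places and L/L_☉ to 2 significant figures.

M ≈ 4.24; L/L_☉ ≈ 1.7

d = 1/p = 1/0.0147″ = 68.03 pc
M = m − 5 log₁₀ d + 5 = 8.40 − 5·1.8327 + 5 = 4.237
M − M_☉ = 4.237 − 4.83 = -0.593
L/L_☉ = 10^(−0.4 × -0.593) = 1.727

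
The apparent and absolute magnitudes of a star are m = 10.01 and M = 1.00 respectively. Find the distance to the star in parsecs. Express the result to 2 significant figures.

μ = m − M = 9.010
m − M = 5 log₁₀ d − 5
log₁₀ d = (m − M)/5 + 1 = 2.8020
d = 10^2.8020 = 633.9 pc

d ≈ 630 pc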